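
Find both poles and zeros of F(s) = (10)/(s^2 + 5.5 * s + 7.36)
Set denominator = 0: s^2 + 5.5*s + 7.36 = (s + 2.3)(s + 3.2) = 0 → Poles: -2.3, -3.2
Numerator is a nonzero constant (10) → Zeros: none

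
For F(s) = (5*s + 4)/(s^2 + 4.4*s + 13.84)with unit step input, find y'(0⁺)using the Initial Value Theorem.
IVT: y'(0⁺) = lim_{s→∞} s²·Y(s) = lim_{s→∞} s·F(s).
deg(num) = 1, deg(den) = 2, relative degree = 1, so s·F(s) → (leading num)/(leading den) = 5/1 = 5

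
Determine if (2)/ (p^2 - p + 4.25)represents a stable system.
Denominator: p^2 - p + 4.25. Poles: 0.5 + 2j, 0.5 - 2j. All Re(p)<0: No (unstable)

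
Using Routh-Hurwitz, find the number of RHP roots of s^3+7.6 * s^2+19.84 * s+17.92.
Routh array:
s^3: [1, 19.84]; s^2: [7.6, 17.92]; s^1: [17.4821]; s^0: [17.92]
First column: [1, 7.6, 17.4821, 17.92]. Sign changes = RHP roots = 0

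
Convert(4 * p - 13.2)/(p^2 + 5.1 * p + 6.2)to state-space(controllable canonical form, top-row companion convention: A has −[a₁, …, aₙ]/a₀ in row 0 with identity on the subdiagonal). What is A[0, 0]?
Reachable canonical form for den = p^2 + 5.1*p + 6.2: top row of A = -[a₁,a₂,...,aₙ]/a₀, ones on the subdiagonal, zeros elsewhere.
A = [[-5.1, -6.2], [1, 0]].
A[0,0] = -5.1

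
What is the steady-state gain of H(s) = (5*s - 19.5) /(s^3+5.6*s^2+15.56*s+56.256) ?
DC gain = H(0) = num(0)/den(0) = -19.5/56.256 = -0.3466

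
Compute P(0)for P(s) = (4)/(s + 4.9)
DC gain = P(0) = num(0)/den(0) = 4/4.9 = 0.8163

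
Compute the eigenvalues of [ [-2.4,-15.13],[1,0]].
Eigenvalues solve det(λI - A) = 0.
Characteristic polynomial: λ^2 + 2.4*λ + 15.13 = 0.
Roots: -1.2 + 3.7j, -1.2 - 3.7j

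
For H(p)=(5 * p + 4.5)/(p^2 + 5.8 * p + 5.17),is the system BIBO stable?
Denominator: p^2 + 5.8*p + 5.17 = (p + 4.7)(p + 1.1). Poles: -1.1, -4.7. All Re(p)<0: Yes (stable)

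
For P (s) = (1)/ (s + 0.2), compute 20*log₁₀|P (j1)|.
Substitute s = j*1: P(j1) = 0.192308 - 0.961538j.
|P(j1)| = sqrt(Re² + Im²) = 0.9806.
20*log₁₀(0.9806) = -0.17 dB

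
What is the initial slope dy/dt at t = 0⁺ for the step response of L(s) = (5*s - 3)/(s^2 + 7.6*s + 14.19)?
IVT: y'(0⁺) = lim_{s→∞} s²·Y(s) = lim_{s→∞} s·L(s).
deg(num) = 1, deg(den) = 2, relative degree = 1, so s·L(s) → (leading num)/(leading den) = 5/1 = 5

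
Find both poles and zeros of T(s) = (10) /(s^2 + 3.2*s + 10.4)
Set denominator = 0: s^2 + 3.2*s + 10.4 = 0 → Poles: -1.6 + 2.8j, -1.6 - 2.8j
Numerator is a nonzero constant (10) → Zeros: none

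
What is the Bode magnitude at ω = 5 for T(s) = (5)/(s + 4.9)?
Substitute s = j*5: T(j5) = 0.499898 - 0.5101j.
|T(j5)| = sqrt(Re² + Im²) = 0.7142.
20*log₁₀(0.7142) = -2.92 dB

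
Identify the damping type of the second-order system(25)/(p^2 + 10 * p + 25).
Standard form: ωn²/(p²+2ζωn·p+ωn²) gives ωn=5, ζ=1.
Critically damped (ζ = 1)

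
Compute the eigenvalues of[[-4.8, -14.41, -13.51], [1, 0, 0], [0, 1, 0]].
Eigenvalues solve det(λI - A) = 0.
Characteristic polynomial: λ^3 + 4.8*λ^2 + 14.41*λ + 13.51 = 0.
Factor: (λ + 1.4)(λ^2 + 3.4*λ + 9.65) = 0.
Roots: -1.4, -1.7 + 2.6j, -1.7 - 2.6j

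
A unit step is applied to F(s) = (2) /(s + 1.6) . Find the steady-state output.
FVT: lim_{t→∞} y(t) = lim_{s→0} s*Y(s) where Y(s) = F(s)/s.
= lim_{s→0} F(s) = F(0) = num(0)/den(0) = 2/1.6 = 1.25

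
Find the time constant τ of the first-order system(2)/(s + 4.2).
First-order system: τ = -1/pole. Pole = -4.2. τ = -1/(-4.2) = 0.2381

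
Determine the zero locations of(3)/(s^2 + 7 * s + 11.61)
Numerator is a nonzero constant (3) → Zeros: none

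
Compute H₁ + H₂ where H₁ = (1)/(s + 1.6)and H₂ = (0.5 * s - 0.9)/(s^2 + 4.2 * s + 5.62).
Parallel: H = H₁ + H₂ = (n₁·d₂ + n₂·d₁)/(d₁·d₂).
n₁·d₂ = s^2 + 4.2*s + 5.62. n₂·d₁ = 0.5*s^2 - 0.1*s - 1.44. Sum = 1.5*s^2 + 4.1*s + 4.18. d₁·d₂ = s^3 + 5.8*s^2 + 12.34*s + 8.992.
H(s) = (1.5*s^2 + 4.1*s + 4.18)/(s^3 + 5.8*s^2 + 12.34*s + 8.992)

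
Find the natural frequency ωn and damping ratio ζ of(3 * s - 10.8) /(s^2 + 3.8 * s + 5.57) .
Underdamped: complex pole -1.9 + 1.4j. ωn = |pole| = 2.36, ζ = -Re(pole)/ωn = 0.8051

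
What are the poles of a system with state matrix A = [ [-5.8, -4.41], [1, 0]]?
Eigenvalues solve det(λI - A) = 0.
Characteristic polynomial: λ^2 + 5.8*λ + 4.41 = 0.
Factor: (λ + 4.9)(λ + 0.9) = 0.
Roots: -0.9, -4.9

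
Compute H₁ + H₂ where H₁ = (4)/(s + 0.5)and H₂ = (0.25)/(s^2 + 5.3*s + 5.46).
Parallel: H = H₁ + H₂ = (n₁·d₂ + n₂·d₁)/(d₁·d₂).
n₁·d₂ = 4*s^2 + 21.2*s + 21.84. n₂·d₁ = 0.25*s + 0.125. Sum = 4*s^2 + 21.45*s + 21.965. d₁·d₂ = s^3 + 5.8*s^2 + 8.11*s + 2.73.
H(s) = (4*s^2 + 21.45*s + 21.965)/(s^3 + 5.8*s^2 + 8.11*s + 2.73)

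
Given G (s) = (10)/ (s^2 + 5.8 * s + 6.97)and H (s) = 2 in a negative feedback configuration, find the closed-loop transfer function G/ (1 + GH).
Closed-loop T = G/(1+GH).
Numerator: G_num * H_den = 10.
Denominator: G_den * H_den + G_num * H_num = (s^2 + 5.8*s + 6.97) + (20) = s^2 + 5.8*s + 26.97.
T(s) = (10)/(s^2 + 5.8*s + 26.97)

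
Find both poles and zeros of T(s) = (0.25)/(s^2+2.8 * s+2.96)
Set denominator = 0: s^2 + 2.8*s + 2.96 = 0 → Poles: -1.4 + 1j, -1.4 - 1j
Numerator is a nonzero constant (0.25) → Zeros: none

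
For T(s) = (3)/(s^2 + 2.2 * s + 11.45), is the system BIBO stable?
Denominator: s^2 + 2.2*s + 11.45. Poles: -1.1 + 3.2j, -1.1 - 3.2j. All Re(p)<0: Yes (stable)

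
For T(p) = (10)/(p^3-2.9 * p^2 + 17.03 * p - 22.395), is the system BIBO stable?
Denominator: p^3 - 2.9*p^2 + 17.03*p - 22.395 = (p - 1.5)(p^2 - 1.4*p + 14.93). Poles: 0.7 + 3.8j, 0.7 - 3.8j, 1.5. All Re(p)<0: No (unstable)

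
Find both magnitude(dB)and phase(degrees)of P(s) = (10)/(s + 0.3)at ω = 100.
Substitute s = j*100: P(j100) = 0.000299997 - 0.0999991j.
|P| = 20*log₁₀(sqrt(Re²+Im²)) = -20.00 dB.
∠P = atan2(Im, Re) = -89.83°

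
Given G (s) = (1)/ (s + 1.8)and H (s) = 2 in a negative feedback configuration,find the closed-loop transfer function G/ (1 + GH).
Closed-loop T = G/(1+GH).
Numerator: G_num * H_den = 1.
Denominator: G_den * H_den + G_num * H_num = (s + 1.8) + (2) = s + 3.8.
T(s) = (1)/(s + 3.8)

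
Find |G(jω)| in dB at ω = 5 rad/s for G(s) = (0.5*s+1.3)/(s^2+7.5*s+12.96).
Substitute s = j*5: G(j5) = 0.0503465 - 0.0508312j.
|G(j5)| = sqrt(Re² + Im²) = 0.07154.
20*log₁₀(0.07154) = -22.91 dB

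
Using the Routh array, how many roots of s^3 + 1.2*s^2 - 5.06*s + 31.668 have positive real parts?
Routh array:
s^3: [1, -5.06]; s^2: [1.2, 31.668]; s^1: [-31.45]; s^0: [31.668]
First column: [1, 1.2, -31.45, 31.668]. Sign changes = RHP roots = 2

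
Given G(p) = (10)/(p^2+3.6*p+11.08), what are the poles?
Set denominator = 0: p^2 + 3.6*p + 11.08 = 0 → Poles: -1.8 + 2.8j, -1.8 - 2.8j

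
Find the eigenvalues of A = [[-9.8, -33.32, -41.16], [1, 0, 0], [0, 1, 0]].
Eigenvalues solve det(λI - A) = 0.
Characteristic polynomial: λ^3 + 9.8*λ^2 + 33.32*λ + 41.16 = 0.
Factor: (λ + 4.2)(λ^2 + 5.6*λ + 9.8) = 0.
Roots: -2.8 + 1.4j, -2.8 - 1.4j, -4.2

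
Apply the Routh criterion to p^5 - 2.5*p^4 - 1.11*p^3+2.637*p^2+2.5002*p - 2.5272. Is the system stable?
Routh array:
p^5: [1, -1.11, 2.5002]; p^4: [-2.5, 2.637, -2.5272]; p^3: [-0.0552, 1.48932]; p^2: [-64.8141, -2.5272]; p^1: [1.49147]; p^0: [-2.5272]
First column: [1, -2.5, -0.0552, -64.8141, 1.49147, -2.5272]. Sign changes = 3.
No, unstable (3 RHP root(s))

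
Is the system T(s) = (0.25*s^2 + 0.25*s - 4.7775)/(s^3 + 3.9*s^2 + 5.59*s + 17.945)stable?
Denominator: s^3 + 3.9*s^2 + 5.59*s + 17.945 = (s + 3.7)(s^2 + 0.2*s + 4.85). Poles: -0.1 + 2.2j, -0.1 - 2.2j, -3.7. All Re(p)<0: Yes (stable)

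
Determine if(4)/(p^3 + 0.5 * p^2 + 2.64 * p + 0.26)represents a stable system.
Denominator: p^3 + 0.5*p^2 + 2.64*p + 0.26 = (p + 0.1)(p^2 + 0.4*p + 2.6). Poles: -0.1, -0.2 + 1.6j, -0.2 - 1.6j. All Re(p)<0: Yes (stable)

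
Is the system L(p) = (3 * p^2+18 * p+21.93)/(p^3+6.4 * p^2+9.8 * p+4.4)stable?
Denominator: p^3 + 6.4*p^2 + 9.8*p + 4.4 = (p + 1)(p + 4.4)(p + 1). Poles: -1, -1, -4.4. All Re(p)<0: Yes (stable)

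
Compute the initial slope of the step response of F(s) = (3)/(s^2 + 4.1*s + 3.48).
IVT: y'(0⁺) = lim_{s→∞} s²·Y(s) = lim_{s→∞} s·F(s).
deg(num) = 0, deg(den) = 2, relative degree = 2 ≥ 2, so s·F(s) → 0. Initial slope = 0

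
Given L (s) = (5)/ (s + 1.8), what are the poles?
Set denominator = 0: s + 1.8 = 0 → Poles: -1.8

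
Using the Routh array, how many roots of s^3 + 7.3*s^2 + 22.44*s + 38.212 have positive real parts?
Routh array:
s^3: [1, 22.44]; s^2: [7.3, 38.212]; s^1: [17.2055]; s^0: [38.212]
First column: [1, 7.3, 17.2055, 38.212]. Sign changes = RHP roots = 0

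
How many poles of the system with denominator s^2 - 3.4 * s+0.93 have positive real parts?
s^2 - 3.4*s + 0.93 = (s - 3.1)(s - 0.3). Poles: 0.3, 3.1. RHP poles (Re>0): 2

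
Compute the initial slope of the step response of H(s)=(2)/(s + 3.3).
IVT: y'(0⁺) = lim_{s→∞} s²·Y(s) = lim_{s→∞} s·H(s).
deg(num) = 0, deg(den) = 1, relative degree = 1, so s·H(s) → (leading num)/(leading den) = 2/1 = 2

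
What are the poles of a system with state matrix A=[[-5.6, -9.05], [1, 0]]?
Eigenvalues solve det(λI - A) = 0.
Characteristic polynomial: λ^2 + 5.6*λ + 9.05 = 0.
Roots: -2.8 + 1.1j, -2.8 - 1.1j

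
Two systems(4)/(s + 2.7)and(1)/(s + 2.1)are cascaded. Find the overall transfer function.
Series: H = H₁ · H₂ = (n₁·n₂)/(d₁·d₂).
Num: n₁·n₂ = 4. Den: d₁·d₂ = s^2 + 4.8*s + 5.67.
H(s) = (4)/(s^2 + 4.8*s + 5.67)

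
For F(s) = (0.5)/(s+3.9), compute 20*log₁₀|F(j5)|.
Substitute s = j*5: F(j5) = 0.0484954 - 0.0621736j.
|F(j5)| = sqrt(Re² + Im²) = 0.07885.
20*log₁₀(0.07885) = -22.06 dB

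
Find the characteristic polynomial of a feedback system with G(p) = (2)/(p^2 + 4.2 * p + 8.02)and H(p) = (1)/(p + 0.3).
Characteristic poly = G_den * H_den + G_num * H_num = (p^3 + 4.5*p^2 + 9.28*p + 2.406) + (2) = p^3 + 4.5*p^2 + 9.28*p + 4.406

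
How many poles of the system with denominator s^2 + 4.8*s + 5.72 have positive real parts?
s^2 + 4.8*s + 5.72 = (s + 2.6)(s + 2.2). Poles: -2.2, -2.6. RHP poles (Re>0): 0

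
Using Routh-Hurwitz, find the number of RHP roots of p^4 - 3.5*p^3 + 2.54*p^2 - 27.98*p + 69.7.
Routh array:
p^4: [1, 2.54, 69.7]; p^3: [-3.5, -27.98]; p^2: [-5.45429, 69.7]; p^1: [-72.7063]; p^0: [69.7]
First column: [1, -3.5, -5.45429, -72.7063, 69.7]. Sign changes = RHP roots = 2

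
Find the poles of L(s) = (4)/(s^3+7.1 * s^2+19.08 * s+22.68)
Set denominator = 0: s^3 + 7.1*s^2 + 19.08*s + 22.68 = (s + 3.5)(s^2 + 3.6*s + 6.48) = 0 → Poles: -1.8 + 1.8j, -1.8 - 1.8j, -3.5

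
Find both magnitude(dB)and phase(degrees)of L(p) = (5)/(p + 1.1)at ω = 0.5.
Substitute p = j*0.5: L(j0.5) = 3.76712 - 1.71233j.
|L| = 20*log₁₀(sqrt(Re²+Im²)) = 12.34 dB.
∠L = atan2(Im, Re) = -24.44°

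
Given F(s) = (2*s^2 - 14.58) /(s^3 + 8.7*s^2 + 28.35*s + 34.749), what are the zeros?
Set numerator = 0: 2*s^2 - 14.58 = 2*(s + 2.7)(s - 2.7) = 0 → Zeros: -2.7, 2.7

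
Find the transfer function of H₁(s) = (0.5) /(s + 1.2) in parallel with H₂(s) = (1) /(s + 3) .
Parallel: H = H₁ + H₂ = (n₁·d₂ + n₂·d₁)/(d₁·d₂).
n₁·d₂ = 0.5*s + 1.5. n₂·d₁ = s + 1.2. Sum = 1.5*s + 2.7. d₁·d₂ = s^2 + 4.2*s + 3.6.
H(s) = (1.5*s + 2.7)/(s^2 + 4.2*s + 3.6)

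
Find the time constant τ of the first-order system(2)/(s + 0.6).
First-order system: τ = -1/pole. Pole = -0.6. τ = -1/(-0.6) = 1.667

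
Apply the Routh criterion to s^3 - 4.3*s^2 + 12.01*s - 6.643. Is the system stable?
Routh array:
s^3: [1, 12.01]; s^2: [-4.3, -6.643]; s^1: [10.4651]; s^0: [-6.643]
First column: [1, -4.3, 10.4651, -6.643]. Sign changes = 3.
No, unstable (3 RHP root(s))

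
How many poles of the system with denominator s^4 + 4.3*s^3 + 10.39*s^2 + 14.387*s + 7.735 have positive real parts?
s^4 + 4.3*s^3 + 10.39*s^2 + 14.387*s + 7.735 = (s + 1.4)(s + 1.3)(s^2 + 1.6*s + 4.25). Poles: -0.8 + 1.9j, -0.8 - 1.9j, -1.3, -1.4. RHP poles (Re>0): 0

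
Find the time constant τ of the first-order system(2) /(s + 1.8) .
First-order system: τ = -1/pole. Pole = -1.8. τ = -1/(-1.8) = 0.5556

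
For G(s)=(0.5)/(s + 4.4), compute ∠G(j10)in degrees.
Substitute s = j*10: G(j10) = 0.0184316 - 0.0418901j.
∠G(j10) = atan2(Im, Re) = atan2(-0.0418901, 0.0184316) = -66.25°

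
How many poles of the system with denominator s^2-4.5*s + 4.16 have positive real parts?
s^2 - 4.5*s + 4.16 = (s - 1.3)(s - 3.2). Poles: 1.3, 3.2. RHP poles (Re>0): 2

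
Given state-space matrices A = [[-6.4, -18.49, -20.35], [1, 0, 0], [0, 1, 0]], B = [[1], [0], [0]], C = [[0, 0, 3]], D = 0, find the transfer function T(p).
T(p) = C(pI - A)⁻¹B + D.
Characteristic polynomial det(pI - A) = p^3 + 6.4*p^2 + 18.49*p + 20.35.
Numerator from C·adj(pI-A)·B + D·det(pI-A) = 3.
T(p) = (3)/(p^3 + 6.4*p^2 + 18.49*p + 20.35)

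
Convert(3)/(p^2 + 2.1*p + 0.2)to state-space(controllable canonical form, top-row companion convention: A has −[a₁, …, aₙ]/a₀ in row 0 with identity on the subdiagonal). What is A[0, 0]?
Reachable canonical form for den = p^2 + 2.1*p + 0.2: top row of A = -[a₁,a₂,...,aₙ]/a₀, ones on the subdiagonal, zeros elsewhere.
A = [[-2.1, -0.2], [1, 0]].
A[0,0] = -2.1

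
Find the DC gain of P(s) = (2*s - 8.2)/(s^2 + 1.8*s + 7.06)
DC gain = P(0) = num(0)/den(0) = -8.2/7.06 = -1.161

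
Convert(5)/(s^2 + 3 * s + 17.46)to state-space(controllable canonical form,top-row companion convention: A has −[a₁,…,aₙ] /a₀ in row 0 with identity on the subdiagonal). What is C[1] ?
Reachable canonical form: C = numerator coefficients (right-aligned, zero-padded to length n).
num = 5, C = [[0, 5]].
C[1] = 5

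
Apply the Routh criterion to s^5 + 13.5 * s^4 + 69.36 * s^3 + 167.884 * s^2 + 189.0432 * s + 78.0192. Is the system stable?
Routh array:
s^5: [1, 69.36, 189.0432]; s^4: [13.5, 167.884, 78.0192]; s^3: [56.9241, 183.264]; s^2: [124.422, 78.0192]; s^1: [147.569]; s^0: [78.0192]
First column: [1, 13.5, 56.9241, 124.422, 147.569, 78.0192]. Sign changes = 0.
Yes, stable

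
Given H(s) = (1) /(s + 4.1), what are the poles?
Set denominator = 0: s + 4.1 = 0 → Poles: -4.1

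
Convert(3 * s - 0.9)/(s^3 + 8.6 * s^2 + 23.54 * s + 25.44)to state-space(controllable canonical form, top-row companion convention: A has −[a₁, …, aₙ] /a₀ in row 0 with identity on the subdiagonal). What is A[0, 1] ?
Reachable canonical form for den = s^3 + 8.6*s^2 + 23.54*s + 25.44: top row of A = -[a₁,a₂,...,aₙ]/a₀, ones on the subdiagonal, zeros elsewhere.
A = [[-8.6, -23.54, -25.44], [1, 0, 0], [0, 1, 0]].
A[0,1] = -23.54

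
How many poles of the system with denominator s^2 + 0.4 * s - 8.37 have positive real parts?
s^2 + 0.4*s - 8.37 = (s - 2.7)(s + 3.1). Poles: -3.1, 2.7. RHP poles (Re>0): 1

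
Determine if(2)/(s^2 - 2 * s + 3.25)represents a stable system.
Denominator: s^2 - 2*s + 3.25. Poles: 1 + 1.5j, 1 - 1.5j. All Re(p)<0: No (unstable)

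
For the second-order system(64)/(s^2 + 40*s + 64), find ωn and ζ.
Standard form: ωn²/(s²+2ζωn·s+ωn²).
const=64=ωn² → ωn=8, s coeff=40=2ζωn → ζ=2.5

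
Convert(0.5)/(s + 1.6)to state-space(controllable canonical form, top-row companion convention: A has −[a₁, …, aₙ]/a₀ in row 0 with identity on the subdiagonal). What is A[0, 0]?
Reachable canonical form for den = s + 1.6: top row of A = -[a₁,a₂,...,aₙ]/a₀, ones on the subdiagonal, zeros elsewhere.
A = [[-1.6]].
A[0,0] = -1.6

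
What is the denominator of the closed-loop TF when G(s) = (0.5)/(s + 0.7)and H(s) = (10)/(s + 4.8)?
Characteristic poly = G_den * H_den + G_num * H_num = (s^2 + 5.5*s + 3.36) + (5) = s^2 + 5.5*s + 8.36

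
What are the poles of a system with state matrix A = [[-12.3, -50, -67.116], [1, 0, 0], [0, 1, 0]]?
Eigenvalues solve det(λI - A) = 0.
Characteristic polynomial: λ^3 + 12.3*λ^2 + 50*λ + 67.116 = 0.
Factor: (λ + 4.2)(λ + 4.7)(λ + 3.4) = 0.
Roots: -3.4, -4.2, -4.7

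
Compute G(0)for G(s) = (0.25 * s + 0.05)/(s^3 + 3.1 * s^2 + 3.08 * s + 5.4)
DC gain = G(0) = num(0)/den(0) = 0.05/5.4 = 0.009259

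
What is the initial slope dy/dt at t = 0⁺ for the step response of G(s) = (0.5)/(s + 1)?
IVT: y'(0⁺) = lim_{s→∞} s²·Y(s) = lim_{s→∞} s·G(s).
deg(num) = 0, deg(den) = 1, relative degree = 1, so s·G(s) → (leading num)/(leading den) = 0.5/1 = 0.5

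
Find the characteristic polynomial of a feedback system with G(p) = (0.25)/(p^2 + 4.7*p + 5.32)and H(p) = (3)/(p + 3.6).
Characteristic poly = G_den * H_den + G_num * H_num = (p^3 + 8.3*p^2 + 22.24*p + 19.152) + (0.75) = p^3 + 8.3*p^2 + 22.24*p + 19.902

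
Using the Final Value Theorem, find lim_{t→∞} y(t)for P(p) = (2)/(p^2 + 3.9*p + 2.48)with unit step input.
FVT: lim_{t→∞} y(t) = lim_{p→0} p*Y(p) where Y(p) = P(p)/p.
= lim_{p→0} P(p) = P(0) = num(0)/den(0) = 2/2.48 = 0.8065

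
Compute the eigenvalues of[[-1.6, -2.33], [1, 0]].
Eigenvalues solve det(λI - A) = 0.
Characteristic polynomial: λ^2 + 1.6*λ + 2.33 = 0.
Roots: -0.8 + 1.3j, -0.8 - 1.3j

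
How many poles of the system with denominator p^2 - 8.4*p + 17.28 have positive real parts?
p^2 - 8.4*p + 17.28 = (p - 3.6)(p - 4.8). Poles: 3.6, 4.8. RHP poles (Re>0): 2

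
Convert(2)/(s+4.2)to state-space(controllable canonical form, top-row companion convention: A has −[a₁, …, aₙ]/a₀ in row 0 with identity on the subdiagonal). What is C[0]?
Reachable canonical form: C = numerator coefficients (right-aligned, zero-padded to length n).
num = 2, C = [[2]].
C[0] = 2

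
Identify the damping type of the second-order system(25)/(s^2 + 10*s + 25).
Standard form: ωn²/(s²+2ζωn·s+ωn²) gives ωn=5, ζ=1.
Critically damped (ζ = 1)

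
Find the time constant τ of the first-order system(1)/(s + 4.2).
First-order system: τ = -1/pole. Pole = -4.2. τ = -1/(-4.2) = 0.2381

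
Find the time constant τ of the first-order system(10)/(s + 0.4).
First-order system: τ = -1/pole. Pole = -0.4. τ = -1/(-0.4) = 2.5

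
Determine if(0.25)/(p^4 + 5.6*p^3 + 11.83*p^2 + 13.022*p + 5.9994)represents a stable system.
Denominator: p^4 + 5.6*p^3 + 11.83*p^2 + 13.022*p + 5.9994 = (p + 1.1)(p + 2.7)(p^2 + 1.8*p + 2.02). Poles: -0.9 + 1.1j, -0.9 - 1.1j, -1.1, -2.7. All Re(p)<0: Yes (stable)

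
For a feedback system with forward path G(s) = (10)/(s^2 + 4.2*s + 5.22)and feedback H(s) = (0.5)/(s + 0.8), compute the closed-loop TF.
Closed-loop T = G/(1+GH).
Numerator: G_num * H_den = 10*s + 8.
Denominator: G_den * H_den + G_num * H_num = (s^3 + 5*s^2 + 8.58*s + 4.176) + (5) = s^3 + 5*s^2 + 8.58*s + 9.176.
T(s) = (10*s + 8)/(s^3 + 5*s^2 + 8.58*s + 9.176)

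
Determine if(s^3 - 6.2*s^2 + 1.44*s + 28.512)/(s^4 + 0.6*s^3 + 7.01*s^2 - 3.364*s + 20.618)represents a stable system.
Denominator: s^4 + 0.6*s^3 + 7.01*s^2 - 3.364*s + 20.618 = (s^2 - 1.4*s + 3.05)(s^2 + 2*s + 6.76). Poles: -1 + 2.4j, -1 - 2.4j, 0.7 + 1.6j, 0.7 - 1.6j. All Re(p)<0: No (unstable)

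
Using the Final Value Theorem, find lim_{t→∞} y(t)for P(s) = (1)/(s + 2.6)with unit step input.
FVT: lim_{t→∞} y(t) = lim_{s→0} s*Y(s) where Y(s) = P(s)/s.
= lim_{s→0} P(s) = P(0) = num(0)/den(0) = 1/2.6 = 0.3846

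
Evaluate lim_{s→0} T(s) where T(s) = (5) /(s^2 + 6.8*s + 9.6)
DC gain = T(0) = num(0)/den(0) = 5/9.6 = 0.5208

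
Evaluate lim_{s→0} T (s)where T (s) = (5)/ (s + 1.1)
DC gain = T(0) = num(0)/den(0) = 5/1.1 = 4.545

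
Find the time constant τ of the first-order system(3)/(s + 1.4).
First-order system: τ = -1/pole. Pole = -1.4. τ = -1/(-1.4) = 0.7143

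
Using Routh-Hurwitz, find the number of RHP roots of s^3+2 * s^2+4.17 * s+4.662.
Routh array:
s^3: [1, 4.17]; s^2: [2, 4.662]; s^1: [1.839]; s^0: [4.662]
First column: [1, 2, 1.839, 4.662]. Sign changes = RHP roots = 0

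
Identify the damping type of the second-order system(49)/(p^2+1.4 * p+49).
Standard form: ωn²/(p²+2ζωn·p+ωn²) gives ωn=7, ζ=0.1.
Underdamped (ζ = 0.1 < 1)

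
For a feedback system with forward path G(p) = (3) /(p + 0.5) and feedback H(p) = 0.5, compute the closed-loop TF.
Closed-loop T = G/(1+GH).
Numerator: G_num * H_den = 3.
Denominator: G_den * H_den + G_num * H_num = (p + 0.5) + (1.5) = p + 2.
T(p) = (3)/(p + 2)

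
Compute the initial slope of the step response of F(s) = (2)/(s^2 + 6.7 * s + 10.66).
IVT: y'(0⁺) = lim_{s→∞} s²·Y(s) = lim_{s→∞} s·F(s).
deg(num) = 0, deg(den) = 2, relative degree = 2 ≥ 2, so s·F(s) → 0. Initial slope = 0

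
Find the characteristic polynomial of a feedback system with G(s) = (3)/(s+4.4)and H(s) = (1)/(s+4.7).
Characteristic poly = G_den * H_den + G_num * H_num = (s^2 + 9.1*s + 20.68) + (3) = s^2 + 9.1*s + 23.68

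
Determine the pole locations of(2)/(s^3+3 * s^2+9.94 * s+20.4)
Set denominator = 0: s^3 + 3*s^2 + 9.94*s + 20.4 = (s + 2.4)(s^2 + 0.6*s + 8.5) = 0 → Poles: -0.3 + 2.9j, -0.3 - 2.9j, -2.4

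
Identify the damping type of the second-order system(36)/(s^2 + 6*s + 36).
Standard form: ωn²/(s²+2ζωn·s+ωn²) gives ωn=6, ζ=0.5.
Underdamped (ζ = 0.5 < 1)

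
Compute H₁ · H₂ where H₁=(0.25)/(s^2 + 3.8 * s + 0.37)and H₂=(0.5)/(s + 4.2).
Series: H = H₁ · H₂ = (n₁·n₂)/(d₁·d₂).
Num: n₁·n₂ = 0.125. Den: d₁·d₂ = s^3 + 8*s^2 + 16.33*s + 1.554.
H(s) = (0.125)/(s^3 + 8*s^2 + 16.33*s + 1.554)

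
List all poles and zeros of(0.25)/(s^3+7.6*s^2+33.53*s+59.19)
Set denominator = 0: s^3 + 7.6*s^2 + 33.53*s + 59.19 = (s + 3)(s^2 + 4.6*s + 19.73) = 0 → Poles: -2.3 + 3.8j, -2.3 - 3.8j, -3
Numerator is a nonzero constant (0.25) → Zeros: none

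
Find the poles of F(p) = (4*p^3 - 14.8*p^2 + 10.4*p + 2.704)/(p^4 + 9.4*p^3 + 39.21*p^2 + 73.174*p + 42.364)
Set denominator = 0: p^4 + 9.4*p^3 + 39.21*p^2 + 73.174*p + 42.364 = (p + 2.8)(p + 1)(p^2 + 5.6*p + 15.13) = 0 → Poles: -1, -2.8, -2.8 + 2.7j, -2.8 - 2.7j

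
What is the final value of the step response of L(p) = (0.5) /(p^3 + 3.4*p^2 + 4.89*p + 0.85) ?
FVT: lim_{t→∞} y(t) = lim_{p→0} p*Y(p) where Y(p) = L(p)/p.
= lim_{p→0} L(p) = L(0) = num(0)/den(0) = 0.5/0.85 = 0.5882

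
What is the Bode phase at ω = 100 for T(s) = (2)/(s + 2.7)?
Substitute s = j*100: T(j100) = 0.000539607 - 0.0199854j.
∠T(j100) = atan2(Im, Re) = atan2(-0.0199854, 0.000539607) = -88.45°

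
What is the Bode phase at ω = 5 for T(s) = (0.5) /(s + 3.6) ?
Substitute s = j*5: T(j5) = 0.0474183 - 0.0658588j.
∠T(j5) = atan2(Im, Re) = atan2(-0.0658588, 0.0474183) = -54.25°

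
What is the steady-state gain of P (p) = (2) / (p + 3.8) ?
DC gain = P(0) = num(0)/den(0) = 2/3.8 = 0.5263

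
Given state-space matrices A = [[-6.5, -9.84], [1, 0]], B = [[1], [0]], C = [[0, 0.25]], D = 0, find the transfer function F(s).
F(s) = C(sI - A)⁻¹B + D.
Characteristic polynomial det(sI - A) = s^2 + 6.5*s + 9.84.
Numerator from C·adj(sI-A)·B + D·det(sI-A) = 0.25.
F(s) = (0.25)/(s^2 + 6.5*s + 9.84)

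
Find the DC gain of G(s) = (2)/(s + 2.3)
DC gain = G(0) = num(0)/den(0) = 2/2.3 = 0.8696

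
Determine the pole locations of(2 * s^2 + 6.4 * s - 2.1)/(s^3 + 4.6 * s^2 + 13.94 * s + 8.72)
Set denominator = 0: s^3 + 4.6*s^2 + 13.94*s + 8.72 = (s + 0.8)(s^2 + 3.8*s + 10.9) = 0 → Poles: -0.8, -1.9 + 2.7j, -1.9 - 2.7j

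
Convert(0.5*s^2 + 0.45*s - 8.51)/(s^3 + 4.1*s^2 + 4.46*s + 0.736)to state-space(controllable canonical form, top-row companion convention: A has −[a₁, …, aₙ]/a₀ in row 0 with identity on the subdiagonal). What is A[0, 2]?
Reachable canonical form for den = s^3 + 4.1*s^2 + 4.46*s + 0.736: top row of A = -[a₁,a₂,...,aₙ]/a₀, ones on the subdiagonal, zeros elsewhere.
A = [[-4.1, -4.46, -0.736], [1, 0, 0], [0, 1, 0]].
A[0,2] = -0.736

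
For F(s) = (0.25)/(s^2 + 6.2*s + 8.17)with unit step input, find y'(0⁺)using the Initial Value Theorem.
IVT: y'(0⁺) = lim_{s→∞} s²·Y(s) = lim_{s→∞} s·F(s).
deg(num) = 0, deg(den) = 2, relative degree = 2 ≥ 2, so s·F(s) → 0. Initial slope = 0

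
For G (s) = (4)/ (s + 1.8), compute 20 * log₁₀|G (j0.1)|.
Substitute s = j*0.1: G(j0.1) = 2.21538 - 0.123077j.
|G(j0.1)| = sqrt(Re² + Im²) = 2.219.
20*log₁₀(2.219) = 6.92 dB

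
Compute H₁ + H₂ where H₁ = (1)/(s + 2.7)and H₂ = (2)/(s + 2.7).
Parallel: H = H₁ + H₂ = (n₁·d₂ + n₂·d₁)/(d₁·d₂).
n₁·d₂ = s + 2.7. n₂·d₁ = 2*s + 5.4. Sum = 3*s + 8.1. d₁·d₂ = s^2 + 5.4*s + 7.29.
H(s) = (3*s + 8.1)/(s^2 + 5.4*s + 7.29)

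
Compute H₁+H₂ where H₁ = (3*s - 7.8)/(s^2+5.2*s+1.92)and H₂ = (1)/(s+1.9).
Parallel: H = H₁ + H₂ = (n₁·d₂ + n₂·d₁)/(d₁·d₂).
n₁·d₂ = 3*s^2 - 2.1*s - 14.82. n₂·d₁ = s^2 + 5.2*s + 1.92. Sum = 4*s^2 + 3.1*s - 12.9. d₁·d₂ = s^3 + 7.1*s^2 + 11.8*s + 3.648.
H(s) = (4*s^2 + 3.1*s - 12.9)/(s^3 + 7.1*s^2 + 11.8*s + 3.648)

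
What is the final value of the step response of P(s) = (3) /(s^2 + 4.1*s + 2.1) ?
FVT: lim_{t→∞} y(t) = lim_{s→0} s*Y(s) where Y(s) = P(s)/s.
= lim_{s→0} P(s) = P(0) = num(0)/den(0) = 3/2.1 = 1.429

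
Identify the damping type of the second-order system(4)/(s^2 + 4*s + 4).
Standard form: ωn²/(s²+2ζωn·s+ωn²) gives ωn=2, ζ=1.
Critically damped (ζ = 1)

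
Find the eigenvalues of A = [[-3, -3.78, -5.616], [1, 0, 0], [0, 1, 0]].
Eigenvalues solve det(λI - A) = 0.
Characteristic polynomial: λ^3 + 3*λ^2 + 3.78*λ + 5.616 = 0.
Factor: (λ + 2.4)(λ^2 + 0.6*λ + 2.34) = 0.
Roots: -0.3 + 1.5j, -0.3 - 1.5j, -2.4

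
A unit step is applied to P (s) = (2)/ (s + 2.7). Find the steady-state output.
FVT: lim_{t→∞} y(t) = lim_{s→0} s*Y(s) where Y(s) = P(s)/s.
= lim_{s→0} P(s) = P(0) = num(0)/den(0) = 2/2.7 = 0.7407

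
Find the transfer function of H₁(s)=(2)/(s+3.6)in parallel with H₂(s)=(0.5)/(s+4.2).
Parallel: H = H₁ + H₂ = (n₁·d₂ + n₂·d₁)/(d₁·d₂).
n₁·d₂ = 2*s + 8.4. n₂·d₁ = 0.5*s + 1.8. Sum = 2.5*s + 10.2. d₁·d₂ = s^2 + 7.8*s + 15.12.
H(s) = (2.5*s + 10.2)/(s^2 + 7.8*s + 15.12)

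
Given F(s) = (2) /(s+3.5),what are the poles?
Set denominator = 0: s + 3.5 = 0 → Poles: -3.5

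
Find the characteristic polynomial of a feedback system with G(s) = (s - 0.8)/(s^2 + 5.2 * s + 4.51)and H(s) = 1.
Characteristic poly = G_den * H_den + G_num * H_num = (s^2 + 5.2*s + 4.51) + (s - 0.8) = s^2 + 6.2*s + 3.71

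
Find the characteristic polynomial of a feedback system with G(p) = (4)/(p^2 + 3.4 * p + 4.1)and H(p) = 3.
Characteristic poly = G_den * H_den + G_num * H_num = (p^2 + 3.4*p + 4.1) + (12) = p^2 + 3.4*p + 16.1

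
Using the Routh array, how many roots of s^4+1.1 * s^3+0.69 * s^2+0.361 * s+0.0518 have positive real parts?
Routh array:
s^4: [1, 0.69, 0.0518]; s^3: [1.1, 0.361]; s^2: [0.361818, 0.0518]; s^1: [0.203518]; s^0: [0.0518]
First column: [1, 1.1, 0.361818, 0.203518, 0.0518]. Sign changes = RHP roots = 0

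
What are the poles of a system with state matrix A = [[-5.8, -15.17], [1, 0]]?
Eigenvalues solve det(λI - A) = 0.
Characteristic polynomial: λ^2 + 5.8*λ + 15.17 = 0.
Roots: -2.9 + 2.6j, -2.9 - 2.6j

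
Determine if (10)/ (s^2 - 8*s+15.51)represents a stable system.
Denominator: s^2 - 8*s + 15.51 = (s - 3.3)(s - 4.7). Poles: 3.3, 4.7. All Re(p)<0: No (unstable)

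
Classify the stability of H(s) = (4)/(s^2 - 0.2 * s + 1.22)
Denominator: s^2 - 0.2*s + 1.22. Poles: 0.1 + 1.1j, 0.1 - 1.1j. Unstable (2 pole(s) in RHP)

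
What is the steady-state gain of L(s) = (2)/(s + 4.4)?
DC gain = L(0) = num(0)/den(0) = 2/4.4 = 0.4545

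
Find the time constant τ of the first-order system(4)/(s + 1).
First-order system: τ = -1/pole. Pole = -1. τ = -1/(-1) = 1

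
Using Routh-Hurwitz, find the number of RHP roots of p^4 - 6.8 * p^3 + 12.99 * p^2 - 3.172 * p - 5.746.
Routh array:
p^4: [1, 12.99, -5.746]; p^3: [-6.8, -3.172]; p^2: [12.5235, -5.746]; p^1: [-6.29195]; p^0: [-5.746]
First column: [1, -6.8, 12.5235, -6.29195, -5.746]. Sign changes = RHP roots = 3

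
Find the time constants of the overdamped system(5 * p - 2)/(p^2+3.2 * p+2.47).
Overdamped: real poles at -1.3, -1.9. τ = -1/pole → τ₁ = 0.7692, τ₂ = 0.5263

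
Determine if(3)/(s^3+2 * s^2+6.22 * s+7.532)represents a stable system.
Denominator: s^3 + 2*s^2 + 6.22*s + 7.532 = (s + 1.4)(s^2 + 0.6*s + 5.38). Poles: -0.3 + 2.3j, -0.3 - 2.3j, -1.4. All Re(p)<0: Yes (stable)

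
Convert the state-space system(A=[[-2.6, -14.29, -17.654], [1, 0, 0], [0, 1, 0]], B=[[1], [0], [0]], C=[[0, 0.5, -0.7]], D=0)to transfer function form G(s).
G(s) = C(sI - A)⁻¹B + D.
Characteristic polynomial det(sI - A) = s^3 + 2.6*s^2 + 14.29*s + 17.654.
Numerator from C·adj(sI-A)·B + D·det(sI-A) = 0.5*s - 0.7.
G(s) = (0.5*s - 0.7)/(s^3 + 2.6*s^2 + 14.29*s + 17.654)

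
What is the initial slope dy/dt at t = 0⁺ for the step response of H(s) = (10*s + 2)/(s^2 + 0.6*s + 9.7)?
IVT: y'(0⁺) = lim_{s→∞} s²·Y(s) = lim_{s→∞} s·H(s).
deg(num) = 1, deg(den) = 2, relative degree = 1, so s·H(s) → (leading num)/(leading den) = 10/1 = 10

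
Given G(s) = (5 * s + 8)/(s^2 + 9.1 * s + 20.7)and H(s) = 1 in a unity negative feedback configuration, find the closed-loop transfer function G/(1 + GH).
Closed-loop T = G/(1+GH).
Numerator: G_num * H_den = 5*s + 8.
Denominator: G_den * H_den + G_num * H_num = (s^2 + 9.1*s + 20.7) + (5*s + 8) = s^2 + 14.1*s + 28.7.
T(s) = (5*s + 8)/(s^2 + 14.1*s + 28.7)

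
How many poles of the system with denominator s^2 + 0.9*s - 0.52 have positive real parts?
s^2 + 0.9*s - 0.52 = (s - 0.4)(s + 1.3). Poles: -1.3, 0.4. RHP poles (Re>0): 1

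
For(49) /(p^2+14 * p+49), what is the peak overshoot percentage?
Standard form: ωn²/(p²+2ζωn·p+ωn²) → ωn = 7, ζ = 1.
ζ ≥ 1, so the response is non-oscillatory: peak overshoot = 0%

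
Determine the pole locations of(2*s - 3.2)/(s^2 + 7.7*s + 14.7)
Set denominator = 0: s^2 + 7.7*s + 14.7 = (s + 3.5)(s + 4.2) = 0 → Poles: -3.5, -4.2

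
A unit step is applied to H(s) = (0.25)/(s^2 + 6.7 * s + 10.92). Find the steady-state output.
FVT: lim_{t→∞} y(t) = lim_{s→0} s*Y(s) where Y(s) = H(s)/s.
= lim_{s→0} H(s) = H(0) = num(0)/den(0) = 0.25/10.92 = 0.02289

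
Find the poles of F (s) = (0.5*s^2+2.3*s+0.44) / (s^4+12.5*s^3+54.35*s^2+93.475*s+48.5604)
Set denominator = 0: s^4 + 12.5*s^3 + 54.35*s^2 + 93.475*s + 48.5604 = (s + 4.7)(s + 2.8)(s + 4.1)(s + 0.9) = 0 → Poles: -0.9, -2.8, -4.1, -4.7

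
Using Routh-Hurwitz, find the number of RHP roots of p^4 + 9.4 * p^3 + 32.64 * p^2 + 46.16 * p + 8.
Routh array:
p^4: [1, 32.64, 8]; p^3: [9.4, 46.16]; p^2: [27.7294, 8]; p^1: [43.4481]; p^0: [8]
First column: [1, 9.4, 27.7294, 43.4481, 8]. Sign changes = RHP roots = 0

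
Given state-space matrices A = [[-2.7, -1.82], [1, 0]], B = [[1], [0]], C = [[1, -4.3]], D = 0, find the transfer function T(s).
T(s) = C(sI - A)⁻¹B + D.
Characteristic polynomial det(sI - A) = s^2 + 2.7*s + 1.82.
Numerator from C·adj(sI-A)·B + D·det(sI-A) = s - 4.3.
T(s) = (s - 4.3)/(s^2 + 2.7*s + 1.82)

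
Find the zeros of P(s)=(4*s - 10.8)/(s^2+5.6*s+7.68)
Set numerator = 0: 4*s - 10.8 = 0 → Zeros: 2.7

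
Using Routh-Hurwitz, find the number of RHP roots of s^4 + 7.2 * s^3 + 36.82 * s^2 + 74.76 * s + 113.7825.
Routh array:
s^4: [1, 36.82, 113.7825]; s^3: [7.2, 74.76]; s^2: [26.4367, 113.7825]; s^1: [43.7714]; s^0: [113.7825]
First column: [1, 7.2, 26.4367, 43.7714, 113.7825]. Sign changes = RHP roots = 0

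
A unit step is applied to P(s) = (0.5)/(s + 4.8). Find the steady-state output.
FVT: lim_{t→∞} y(t) = lim_{s→0} s*Y(s) where Y(s) = P(s)/s.
= lim_{s→0} P(s) = P(0) = num(0)/den(0) = 0.5/4.8 = 0.1042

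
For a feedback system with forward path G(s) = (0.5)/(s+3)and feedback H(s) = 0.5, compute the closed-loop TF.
Closed-loop T = G/(1+GH).
Numerator: G_num * H_den = 0.5.
Denominator: G_den * H_den + G_num * H_num = (s + 3) + (0.25) = s + 3.25.
T(s) = (0.5)/(s + 3.25)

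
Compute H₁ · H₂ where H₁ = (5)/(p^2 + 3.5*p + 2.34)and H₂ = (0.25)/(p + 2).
Series: H = H₁ · H₂ = (n₁·n₂)/(d₁·d₂).
Num: n₁·n₂ = 1.25. Den: d₁·d₂ = p^3 + 5.5*p^2 + 9.34*p + 4.68.
H(p) = (1.25)/(p^3 + 5.5*p^2 + 9.34*p + 4.68)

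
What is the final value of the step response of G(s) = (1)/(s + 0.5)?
FVT: lim_{t→∞} y(t) = lim_{s→0} s*Y(s) where Y(s) = G(s)/s.
= lim_{s→0} G(s) = G(0) = num(0)/den(0) = 1/0.5 = 2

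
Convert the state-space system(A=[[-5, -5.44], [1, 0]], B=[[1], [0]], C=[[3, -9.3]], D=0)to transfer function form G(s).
G(s) = C(sI - A)⁻¹B + D.
Characteristic polynomial det(sI - A) = s^2 + 5*s + 5.44.
Numerator from C·adj(sI-A)·B + D·det(sI-A) = 3*s - 9.3.
G(s) = (3*s - 9.3)/(s^2 + 5*s + 5.44)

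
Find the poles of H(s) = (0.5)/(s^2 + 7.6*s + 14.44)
Set denominator = 0: s^2 + 7.6*s + 14.44 = (s + 3.8)(s + 3.8) = 0 → Poles: -3.8, -3.8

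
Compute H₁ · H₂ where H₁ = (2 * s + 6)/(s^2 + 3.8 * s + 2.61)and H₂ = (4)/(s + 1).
Series: H = H₁ · H₂ = (n₁·n₂)/(d₁·d₂).
Num: n₁·n₂ = 8*s + 24. Den: d₁·d₂ = s^3 + 4.8*s^2 + 6.41*s + 2.61.
H(s) = (8*s + 24)/(s^3 + 4.8*s^2 + 6.41*s + 2.61)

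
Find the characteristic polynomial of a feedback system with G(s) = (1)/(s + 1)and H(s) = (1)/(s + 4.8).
Characteristic poly = G_den * H_den + G_num * H_num = (s^2 + 5.8*s + 4.8) + (1) = s^2 + 5.8*s + 5.8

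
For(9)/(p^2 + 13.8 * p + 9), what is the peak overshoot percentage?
Standard form: ωn²/(p²+2ζωn·p+ωn²) → ωn = 3, ζ = 2.3.
ζ ≥ 1, so the response is non-oscillatory: peak overshoot = 0%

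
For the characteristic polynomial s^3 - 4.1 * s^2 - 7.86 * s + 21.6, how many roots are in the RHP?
s^3 - 4.1*s^2 - 7.86*s + 21.6 = (s - 1.8)(s + 2.5)(s - 4.8). Poles: -2.5, 1.8, 4.8. RHP poles (Re>0): 2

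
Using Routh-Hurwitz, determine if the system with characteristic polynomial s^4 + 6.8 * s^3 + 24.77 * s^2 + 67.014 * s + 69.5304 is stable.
Routh array:
s^4: [1, 24.77, 69.5304]; s^3: [6.8, 67.014]; s^2: [14.915, 69.5304]; s^1: [35.3139]; s^0: [69.5304]
First column: [1, 6.8, 14.915, 35.3139, 69.5304]. Sign changes = 0.
Yes, stable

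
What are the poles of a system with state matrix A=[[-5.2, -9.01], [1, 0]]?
Eigenvalues solve det(λI - A) = 0.
Characteristic polynomial: λ^2 + 5.2*λ + 9.01 = 0.
Roots: -2.6 + 1.5j, -2.6 - 1.5j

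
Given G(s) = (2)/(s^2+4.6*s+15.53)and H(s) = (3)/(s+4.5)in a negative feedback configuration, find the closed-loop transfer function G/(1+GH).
Closed-loop T = G/(1+GH).
Numerator: G_num * H_den = 2*s + 9.
Denominator: G_den * H_den + G_num * H_num = (s^3 + 9.1*s^2 + 36.23*s + 69.885) + (6) = s^3 + 9.1*s^2 + 36.23*s + 75.885.
T(s) = (2*s + 9)/(s^3 + 9.1*s^2 + 36.23*s + 75.885)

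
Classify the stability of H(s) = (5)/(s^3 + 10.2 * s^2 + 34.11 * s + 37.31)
Denominator: s^3 + 10.2*s^2 + 34.11*s + 37.31 = (s + 4.1)(s + 3.5)(s + 2.6). Poles: -2.6, -3.5, -4.1. Stable (all poles in LHP)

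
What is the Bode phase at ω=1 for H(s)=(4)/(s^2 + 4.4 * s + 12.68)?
Substitute s = j*1: H(j1) = 0.299906 - 0.112978j.
∠H(j1) = atan2(Im, Re) = atan2(-0.112978, 0.299906) = -20.64°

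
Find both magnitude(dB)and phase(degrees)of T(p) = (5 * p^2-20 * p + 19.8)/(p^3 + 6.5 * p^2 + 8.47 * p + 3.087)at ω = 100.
Substitute p = j*100: T(j100) = 0.00523362 - 0.0496821j.
|T| = 20*log₁₀(sqrt(Re²+Im²)) = -26.03 dB.
∠T = atan2(Im, Re) = -83.99° (principal value).
Summing the individual angle contributions Σ∠(j100 − zᵢ) − Σ∠(j100 − pₖ) over the 2 zero(s) and 3 pole(s), each followed continuously from ω = 0 (DC phase referenced to (−180°, 180°]), gives -443.99°, i.e. the principal value - 360°. Continuous Bode phase = -443.99°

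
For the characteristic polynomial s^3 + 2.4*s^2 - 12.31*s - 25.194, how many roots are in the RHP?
s^3 + 2.4*s^2 - 12.31*s - 25.194 = (s - 3.4)(s + 1.9)(s + 3.9). Poles: -1.9, -3.9, 3.4. RHP poles (Re>0): 1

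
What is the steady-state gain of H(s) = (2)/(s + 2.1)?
DC gain = H(0) = num(0)/den(0) = 2/2.1 = 0.9524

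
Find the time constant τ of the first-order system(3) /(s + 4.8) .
First-order system: τ = -1/pole. Pole = -4.8. τ = -1/(-4.8) = 0.2083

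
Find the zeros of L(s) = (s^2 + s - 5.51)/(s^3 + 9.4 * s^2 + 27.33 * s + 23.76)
Set numerator = 0: s^2 + s - 5.51 = (s - 1.9)(s + 2.9) = 0 → Zeros: -2.9, 1.9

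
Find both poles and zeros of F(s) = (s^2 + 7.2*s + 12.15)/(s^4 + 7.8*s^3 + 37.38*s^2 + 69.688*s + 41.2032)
Set denominator = 0: s^4 + 7.8*s^3 + 37.38*s^2 + 69.688*s + 41.2032 = (s + 1.2)(s + 1.6)(s^2 + 5*s + 21.46) = 0 → Poles: -1.2, -1.6, -2.5 + 3.9j, -2.5 - 3.9j
Set numerator = 0: s^2 + 7.2*s + 12.15 = (s + 4.5)(s + 2.7) = 0 → Zeros: -2.7, -4.5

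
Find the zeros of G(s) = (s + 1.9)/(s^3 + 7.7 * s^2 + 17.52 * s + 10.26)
Set numerator = 0: s + 1.9 = 0 → Zeros: -1.9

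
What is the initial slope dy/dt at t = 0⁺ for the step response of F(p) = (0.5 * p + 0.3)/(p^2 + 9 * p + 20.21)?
IVT: y'(0⁺) = lim_{p→∞} p²·Y(p) = lim_{p→∞} p·F(p).
deg(num) = 1, deg(den) = 2, relative degree = 1, so p·F(p) → (leading num)/(leading den) = 0.5/1 = 0.5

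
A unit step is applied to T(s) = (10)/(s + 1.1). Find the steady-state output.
FVT: lim_{t→∞} y(t) = lim_{s→0} s*Y(s) where Y(s) = T(s)/s.
= lim_{s→0} T(s) = T(0) = num(0)/den(0) = 10/1.1 = 9.091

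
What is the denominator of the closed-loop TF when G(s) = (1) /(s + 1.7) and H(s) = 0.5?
Characteristic poly = G_den * H_den + G_num * H_num = (s + 1.7) + (0.5) = s + 2.2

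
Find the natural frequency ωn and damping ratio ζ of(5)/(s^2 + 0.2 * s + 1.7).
Underdamped: complex pole -0.1 + 1.3j. ωn = |pole| = 1.304, ζ = -Re(pole)/ωn = 0.0767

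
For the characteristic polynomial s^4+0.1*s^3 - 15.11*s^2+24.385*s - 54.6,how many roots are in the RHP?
s^4 + 0.1*s^3 - 15.11*s^2 + 24.385*s - 54.6 = (s - 3.5)(s + 4.8)(s^2 - 1.2*s + 3.25). Poles: -4.8, 0.6 + 1.7j, 0.6 - 1.7j, 3.5. RHP poles (Re>0): 3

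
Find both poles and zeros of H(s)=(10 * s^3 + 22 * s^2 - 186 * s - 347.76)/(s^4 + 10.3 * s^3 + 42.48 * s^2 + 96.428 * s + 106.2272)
Set denominator = 0: s^4 + 10.3*s^3 + 42.48*s^2 + 96.428*s + 106.2272 = (s + 4.3)(s + 3.2)(s^2 + 2.8*s + 7.72) = 0 → Poles: -1.4 + 2.4j, -1.4 - 2.4j, -3.2, -4.3
Set numerator = 0: 10*s^3 + 22*s^2 - 186*s - 347.76 = 10*(s + 1.8)(s - 4.2)(s + 4.6) = 0 → Zeros: -1.8, -4.6, 4.2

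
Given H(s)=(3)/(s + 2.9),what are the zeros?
Numerator is a nonzero constant (3) → Zeros: none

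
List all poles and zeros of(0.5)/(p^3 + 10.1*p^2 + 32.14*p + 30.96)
Set denominator = 0: p^3 + 10.1*p^2 + 32.14*p + 30.96 = (p + 4)(p + 4.3)(p + 1.8) = 0 → Poles: -1.8, -4, -4.3
Numerator is a nonzero constant (0.5) → Zeros: none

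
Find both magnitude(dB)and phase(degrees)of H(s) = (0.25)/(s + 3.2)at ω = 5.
Substitute s = j*5: H(j5) = 0.0227015 - 0.0354711j.
|H| = 20*log₁₀(sqrt(Re²+Im²)) = -27.51 dB.
∠H = atan2(Im, Re) = -57.38°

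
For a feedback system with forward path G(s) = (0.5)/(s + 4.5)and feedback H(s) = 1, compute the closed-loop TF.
Closed-loop T = G/(1+GH).
Numerator: G_num * H_den = 0.5.
Denominator: G_den * H_den + G_num * H_num = (s + 4.5) + (0.5) = s + 5.
T(s) = (0.5)/(s + 5)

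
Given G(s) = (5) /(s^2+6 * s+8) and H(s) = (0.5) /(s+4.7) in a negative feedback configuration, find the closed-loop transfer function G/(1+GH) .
Closed-loop T = G/(1+GH).
Numerator: G_num * H_den = 5*s + 23.5.
Denominator: G_den * H_den + G_num * H_num = (s^3 + 10.7*s^2 + 36.2*s + 37.6) + (2.5) = s^3 + 10.7*s^2 + 36.2*s + 40.1.
T(s) = (5*s + 23.5)/(s^3 + 10.7*s^2 + 36.2*s + 40.1)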